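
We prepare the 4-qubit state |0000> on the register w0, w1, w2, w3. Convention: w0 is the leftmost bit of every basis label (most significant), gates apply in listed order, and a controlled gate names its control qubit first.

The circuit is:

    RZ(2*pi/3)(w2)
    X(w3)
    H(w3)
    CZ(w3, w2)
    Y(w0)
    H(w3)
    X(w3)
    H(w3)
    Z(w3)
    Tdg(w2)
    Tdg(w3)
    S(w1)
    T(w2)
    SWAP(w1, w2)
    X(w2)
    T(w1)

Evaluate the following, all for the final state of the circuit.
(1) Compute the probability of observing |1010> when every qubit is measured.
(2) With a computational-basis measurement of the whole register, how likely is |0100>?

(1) A full measurement returns |1010> with probability 1/2. Key observation: gates 6-9 undo each other exactly, leaving only the rest of the circuit to track.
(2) A full measurement returns |0100> with probability 0.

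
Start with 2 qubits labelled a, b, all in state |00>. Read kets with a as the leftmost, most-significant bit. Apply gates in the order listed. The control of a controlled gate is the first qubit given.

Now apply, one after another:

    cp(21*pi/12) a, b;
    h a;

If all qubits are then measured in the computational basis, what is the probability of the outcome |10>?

The probability of measuring |10> is 1/2.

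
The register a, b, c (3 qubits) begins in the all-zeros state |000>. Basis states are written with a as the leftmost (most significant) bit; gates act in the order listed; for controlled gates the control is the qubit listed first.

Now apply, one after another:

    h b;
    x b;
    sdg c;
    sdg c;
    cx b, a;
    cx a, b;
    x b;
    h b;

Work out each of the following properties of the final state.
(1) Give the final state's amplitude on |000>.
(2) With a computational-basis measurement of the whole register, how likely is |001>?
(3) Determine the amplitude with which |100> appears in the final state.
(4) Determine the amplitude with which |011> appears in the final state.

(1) |000> carries amplitude 1/2 in the final state.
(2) A full measurement returns |001> with probability 0.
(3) The final state's coefficient on |100> equals 1/2.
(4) The final state's coefficient on |011> equals 0.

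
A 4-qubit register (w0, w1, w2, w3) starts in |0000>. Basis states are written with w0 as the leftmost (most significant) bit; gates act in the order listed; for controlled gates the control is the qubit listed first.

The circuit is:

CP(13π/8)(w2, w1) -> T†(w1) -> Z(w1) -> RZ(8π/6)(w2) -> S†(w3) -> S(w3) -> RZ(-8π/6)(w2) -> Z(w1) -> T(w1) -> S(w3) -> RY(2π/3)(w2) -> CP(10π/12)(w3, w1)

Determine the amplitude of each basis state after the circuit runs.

The final amplitudes are 1/2 on |0000>, sqrt(3)/2 on |0010>, and 0 on every other basis state.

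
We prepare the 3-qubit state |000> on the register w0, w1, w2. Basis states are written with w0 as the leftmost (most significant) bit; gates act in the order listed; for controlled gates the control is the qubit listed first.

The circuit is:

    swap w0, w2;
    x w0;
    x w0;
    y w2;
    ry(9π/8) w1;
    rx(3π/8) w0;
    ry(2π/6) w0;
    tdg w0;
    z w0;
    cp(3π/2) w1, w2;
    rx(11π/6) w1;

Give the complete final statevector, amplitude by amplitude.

The final amplitudes are 0 on |000>, -sqrt(2)*sin(3*pi/16)*sin(7*pi/16)/8 - sqrt(6)*sin(3*pi/16)*cos(7*pi/16)/8 - sqrt(2)*sin(3*pi/16)*cos(7*pi/16)/8 + sqrt(6)*sin(3*pi/16)*sin(7*pi/16)/8 - 3*sqrt(2)*I*sin(7*pi/16)*cos(3*pi/16)/8 + sqrt(6)*I*cos(3*pi/16)*cos(7*pi/16)/8 + 3*sqrt(2)*I*cos(3*pi/16)*cos(7*pi/16)/8 + sqrt(6)*I*sin(7*pi/16)*cos(3*pi/16)/8 on |001>, 0 on |010>, -3*sqrt(2)*sin(7*pi/16)*cos(3*pi/16)/8 - sqrt(6)*sin(7*pi/16)*cos(3*pi/16)/8 - 3*sqrt(2)*cos(3*pi/16)*cos(7*pi/16)/8 + sqrt(6)*cos(3*pi/16)*cos(7*pi/16)/8 - sqrt(6)*I*sin(3*pi/16)*sin(7*pi/16)/8 - sqrt(2)*I*sin(3*pi/16)*sin(7*pi/16)/8 - sqrt(6)*I*sin(3*pi/16)*cos(7*pi/16)/8 + sqrt(2)*I*sin(3*pi/16)*cos(7*pi/16)/8 on |011>, 0 on |100>, 3*sqrt(2)*exp(-I*pi/4)*sin(3*pi/16)*sin(7*pi/16)/8 - sqrt(2)*I*exp(-I*pi/4)*sin(7*pi/16)*cos(3*pi/16)/8 - sqrt(6)*I*exp(-I*pi/4)*cos(3*pi/16)*cos(7*pi/16)/8 - sqrt(2)*I*exp(-I*pi/4)*cos(3*pi/16)*cos(7*pi/16)/8 - sqrt(6)*exp(-I*pi/4)*sin(3*pi/16)*cos(7*pi/16)/8 - 3*sqrt(2)*exp(-I*pi/4)*sin(3*pi/16)*cos(7*pi/16)/8 - sqrt(6)*exp(-I*pi/4)*sin(3*pi/16)*sin(7*pi/16)/8 + sqrt(6)*I*exp(-I*pi/4)*sin(7*pi/16)*cos(3*pi/16)/8 on |101>, 0 on |110>, -3*sqrt(2)*I*exp(-I*pi/4)*sin(3*pi/16)*sin(7*pi/16)/8 + sqrt(6)*exp(-I*pi/4)*sin(7*pi/16)*cos(3*pi/16)/8 - sqrt(6)*I*exp(-I*pi/4)*sin(3*pi/16)*sin(7*pi/16)/8 + sqrt(2)*exp(-I*pi/4)*sin(7*pi/16)*cos(3*pi/16)/8 - 3*sqrt(2)*I*exp(-I*pi/4)*sin(3*pi/16)*cos(7*pi/16)/8 + sqrt(6)*exp(-I*pi/4)*cos(3*pi/16)*cos(7*pi/16)/8 - sqrt(2)*exp(-I*pi/4)*cos(3*pi/16)*cos(7*pi/16)/8 + sqrt(6)*I*exp(-I*pi/4)*sin(3*pi/16)*cos(7*pi/16)/8 on |111>. Key observation: the block from step 2 through step 3 cancels to the identity and can be dropped.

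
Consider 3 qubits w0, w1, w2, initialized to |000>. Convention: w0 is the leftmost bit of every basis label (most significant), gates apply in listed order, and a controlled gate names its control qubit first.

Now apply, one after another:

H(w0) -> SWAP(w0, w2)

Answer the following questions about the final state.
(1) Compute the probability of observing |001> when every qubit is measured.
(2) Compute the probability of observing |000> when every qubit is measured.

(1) The probability of measuring |001> is 1/2.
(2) Outcome |000> occurs with probability 1/2.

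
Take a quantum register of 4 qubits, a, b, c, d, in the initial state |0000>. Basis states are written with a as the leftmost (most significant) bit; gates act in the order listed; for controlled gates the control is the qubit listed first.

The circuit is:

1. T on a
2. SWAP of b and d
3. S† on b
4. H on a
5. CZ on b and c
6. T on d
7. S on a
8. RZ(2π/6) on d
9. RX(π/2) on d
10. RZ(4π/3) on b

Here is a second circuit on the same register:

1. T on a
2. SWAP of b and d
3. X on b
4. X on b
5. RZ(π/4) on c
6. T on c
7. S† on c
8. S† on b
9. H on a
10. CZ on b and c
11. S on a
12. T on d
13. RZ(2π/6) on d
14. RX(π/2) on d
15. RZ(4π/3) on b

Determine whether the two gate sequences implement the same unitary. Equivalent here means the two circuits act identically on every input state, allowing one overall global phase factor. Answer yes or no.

Yes, they are equivalent — the unitaries differ by at most a global phase.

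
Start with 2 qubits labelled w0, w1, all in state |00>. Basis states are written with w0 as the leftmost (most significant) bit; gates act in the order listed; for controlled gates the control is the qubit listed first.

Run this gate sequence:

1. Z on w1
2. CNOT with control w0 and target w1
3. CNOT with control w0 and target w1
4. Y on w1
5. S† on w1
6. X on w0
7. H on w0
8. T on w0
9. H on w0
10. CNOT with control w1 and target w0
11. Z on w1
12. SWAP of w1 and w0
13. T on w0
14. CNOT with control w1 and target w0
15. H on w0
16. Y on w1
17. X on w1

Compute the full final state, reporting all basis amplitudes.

After the circuit, the state carries amplitude sqrt(2)*(1 - exp(3*I*pi/4))/4 on |00>, sqrt(2)*(1 + exp(3*I*pi/4))/4 on |01>, sqrt(2)*(-1 + exp(3*I*pi/4))/4 on |10>, sqrt(2)*(1 + exp(3*I*pi/4))/4 on |11>.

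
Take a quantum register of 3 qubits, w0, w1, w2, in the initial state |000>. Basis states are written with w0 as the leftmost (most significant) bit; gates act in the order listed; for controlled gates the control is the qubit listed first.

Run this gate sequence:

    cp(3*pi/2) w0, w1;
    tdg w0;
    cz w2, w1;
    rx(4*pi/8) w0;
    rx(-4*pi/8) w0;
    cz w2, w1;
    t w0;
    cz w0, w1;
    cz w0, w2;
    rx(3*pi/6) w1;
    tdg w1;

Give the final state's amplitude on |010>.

The final state's coefficient on |010> equals -sqrt(2)*exp(I*pi/4)/2. Key observation: steps 2-7 multiply out to the identity, so the circuit reduces to the remaining gates.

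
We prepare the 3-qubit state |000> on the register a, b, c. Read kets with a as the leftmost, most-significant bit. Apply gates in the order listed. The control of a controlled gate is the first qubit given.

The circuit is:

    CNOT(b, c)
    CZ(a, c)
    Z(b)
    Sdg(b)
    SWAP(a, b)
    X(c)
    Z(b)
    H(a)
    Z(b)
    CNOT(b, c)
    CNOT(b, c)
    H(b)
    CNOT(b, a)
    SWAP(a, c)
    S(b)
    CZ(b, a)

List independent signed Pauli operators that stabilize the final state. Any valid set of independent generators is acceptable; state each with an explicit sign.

The stabilizer group can be generated by -IYI, +IIX, -ZII, among other valid generating sets.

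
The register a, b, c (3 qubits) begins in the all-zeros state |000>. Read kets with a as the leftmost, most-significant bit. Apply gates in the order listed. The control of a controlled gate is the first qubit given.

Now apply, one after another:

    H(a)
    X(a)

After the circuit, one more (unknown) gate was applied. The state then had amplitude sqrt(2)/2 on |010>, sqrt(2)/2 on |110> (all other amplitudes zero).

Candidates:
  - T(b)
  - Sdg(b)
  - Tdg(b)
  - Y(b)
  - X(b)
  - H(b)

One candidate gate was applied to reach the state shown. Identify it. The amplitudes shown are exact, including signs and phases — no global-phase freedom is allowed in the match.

The applied gate was X(b).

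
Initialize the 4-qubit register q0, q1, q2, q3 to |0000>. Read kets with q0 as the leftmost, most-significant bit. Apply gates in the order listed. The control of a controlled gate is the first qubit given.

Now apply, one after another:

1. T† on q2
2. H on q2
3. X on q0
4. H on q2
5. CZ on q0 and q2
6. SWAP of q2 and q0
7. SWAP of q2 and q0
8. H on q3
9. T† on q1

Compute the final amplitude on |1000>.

|1000> carries amplitude sqrt(2)/2 in the final state. Key observation: the block from step 6 through step 7 cancels to the identity and can be dropped.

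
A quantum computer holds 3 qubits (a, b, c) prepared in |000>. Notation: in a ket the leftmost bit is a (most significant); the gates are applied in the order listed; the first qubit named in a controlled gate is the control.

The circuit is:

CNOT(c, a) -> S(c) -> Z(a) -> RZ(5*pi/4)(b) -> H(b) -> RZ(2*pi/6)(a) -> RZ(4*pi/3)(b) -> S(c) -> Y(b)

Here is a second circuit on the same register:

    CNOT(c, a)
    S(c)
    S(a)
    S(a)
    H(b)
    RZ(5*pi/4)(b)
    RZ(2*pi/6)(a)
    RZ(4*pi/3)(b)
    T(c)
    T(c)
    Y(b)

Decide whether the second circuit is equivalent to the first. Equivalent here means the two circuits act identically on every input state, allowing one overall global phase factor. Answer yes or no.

No, they are not equivalent — no single phase factor reconciles the two unitaries.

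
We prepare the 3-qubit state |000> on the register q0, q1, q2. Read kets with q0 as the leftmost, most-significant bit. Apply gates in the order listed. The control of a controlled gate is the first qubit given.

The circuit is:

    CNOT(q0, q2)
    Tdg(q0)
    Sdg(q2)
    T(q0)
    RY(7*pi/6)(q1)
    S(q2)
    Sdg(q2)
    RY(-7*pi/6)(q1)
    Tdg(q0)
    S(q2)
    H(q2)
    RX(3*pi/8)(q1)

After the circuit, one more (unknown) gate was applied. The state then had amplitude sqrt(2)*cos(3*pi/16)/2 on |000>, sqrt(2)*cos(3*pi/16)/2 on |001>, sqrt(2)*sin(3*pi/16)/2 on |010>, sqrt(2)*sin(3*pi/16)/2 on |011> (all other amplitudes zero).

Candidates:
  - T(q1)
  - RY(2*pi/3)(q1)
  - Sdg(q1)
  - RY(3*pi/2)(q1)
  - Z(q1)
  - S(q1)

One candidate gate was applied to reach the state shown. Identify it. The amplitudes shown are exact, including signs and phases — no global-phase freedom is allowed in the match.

The applied gate was S(q1). Key observation: gates 3-10 undo each other exactly, leaving only the rest of the circuit to track.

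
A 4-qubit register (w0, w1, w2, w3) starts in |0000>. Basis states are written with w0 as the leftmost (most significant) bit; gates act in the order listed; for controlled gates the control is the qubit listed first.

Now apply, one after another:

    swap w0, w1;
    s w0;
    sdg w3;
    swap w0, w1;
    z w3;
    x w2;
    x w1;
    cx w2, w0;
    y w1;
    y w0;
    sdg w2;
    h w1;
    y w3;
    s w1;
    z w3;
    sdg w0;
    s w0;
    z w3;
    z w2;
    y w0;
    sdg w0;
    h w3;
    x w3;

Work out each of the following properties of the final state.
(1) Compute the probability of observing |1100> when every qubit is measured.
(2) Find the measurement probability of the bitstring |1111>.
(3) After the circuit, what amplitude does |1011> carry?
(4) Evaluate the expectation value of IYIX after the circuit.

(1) A full measurement returns |1100> with probability 0.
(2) The probability of measuring |1111> is 1/4.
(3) |1011> carries amplitude 1/2 in the final state.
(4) In the final state, IYIX has expectation -1.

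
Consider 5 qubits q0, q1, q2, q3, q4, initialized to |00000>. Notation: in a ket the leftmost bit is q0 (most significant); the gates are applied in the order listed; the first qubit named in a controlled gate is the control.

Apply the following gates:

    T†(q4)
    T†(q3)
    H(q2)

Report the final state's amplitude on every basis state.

The final amplitudes are sqrt(2)/2 on |00000>, sqrt(2)/2 on |00100>, and 0 on every other basis state.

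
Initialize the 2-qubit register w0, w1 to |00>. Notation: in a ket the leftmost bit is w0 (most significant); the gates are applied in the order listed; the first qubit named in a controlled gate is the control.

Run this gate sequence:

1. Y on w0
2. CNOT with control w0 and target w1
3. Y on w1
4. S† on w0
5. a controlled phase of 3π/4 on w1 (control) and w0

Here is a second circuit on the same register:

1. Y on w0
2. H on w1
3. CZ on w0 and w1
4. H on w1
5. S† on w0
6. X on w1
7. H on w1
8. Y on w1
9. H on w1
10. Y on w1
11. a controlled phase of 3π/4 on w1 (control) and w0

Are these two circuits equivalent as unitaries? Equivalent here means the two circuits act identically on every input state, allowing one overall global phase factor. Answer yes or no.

No, they are not equivalent — no single phase factor reconciles the two unitaries.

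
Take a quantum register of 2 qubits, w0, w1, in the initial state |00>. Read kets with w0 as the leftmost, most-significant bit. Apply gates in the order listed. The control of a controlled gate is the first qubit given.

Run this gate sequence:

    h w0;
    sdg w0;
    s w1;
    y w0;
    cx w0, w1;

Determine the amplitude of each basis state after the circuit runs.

After the circuit, the state carries amplitude -sqrt(2)/2 on |00>, 0 on |01>, 0 on |10>, sqrt(2)*I/2 on |11>.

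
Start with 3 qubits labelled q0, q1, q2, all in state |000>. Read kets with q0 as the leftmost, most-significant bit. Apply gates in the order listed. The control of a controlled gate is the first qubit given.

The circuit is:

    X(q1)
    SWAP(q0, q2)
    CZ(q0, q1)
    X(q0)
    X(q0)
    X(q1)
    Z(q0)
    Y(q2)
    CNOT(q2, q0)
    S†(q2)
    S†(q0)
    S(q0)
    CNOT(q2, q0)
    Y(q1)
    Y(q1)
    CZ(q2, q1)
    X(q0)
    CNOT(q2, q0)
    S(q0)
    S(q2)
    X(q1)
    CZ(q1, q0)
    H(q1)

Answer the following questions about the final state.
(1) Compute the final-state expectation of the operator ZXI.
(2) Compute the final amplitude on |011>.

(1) In the final state, ZXI has expectation -1.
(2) |011> carries amplitude -sqrt(2)*I/2 in the final state.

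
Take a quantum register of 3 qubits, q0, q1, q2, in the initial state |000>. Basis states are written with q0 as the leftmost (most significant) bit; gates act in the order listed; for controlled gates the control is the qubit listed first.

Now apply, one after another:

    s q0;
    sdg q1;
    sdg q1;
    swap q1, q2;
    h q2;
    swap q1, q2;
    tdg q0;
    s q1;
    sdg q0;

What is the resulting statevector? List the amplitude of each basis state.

After the circuit, the state carries amplitude sqrt(2)/2 on |000>, sqrt(2)*I/2 on |010>, and 0 on every other basis state.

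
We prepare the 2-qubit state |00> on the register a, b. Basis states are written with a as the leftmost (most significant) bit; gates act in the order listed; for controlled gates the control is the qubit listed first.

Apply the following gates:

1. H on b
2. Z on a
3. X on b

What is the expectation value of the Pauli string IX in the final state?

The observable IX averages to 1.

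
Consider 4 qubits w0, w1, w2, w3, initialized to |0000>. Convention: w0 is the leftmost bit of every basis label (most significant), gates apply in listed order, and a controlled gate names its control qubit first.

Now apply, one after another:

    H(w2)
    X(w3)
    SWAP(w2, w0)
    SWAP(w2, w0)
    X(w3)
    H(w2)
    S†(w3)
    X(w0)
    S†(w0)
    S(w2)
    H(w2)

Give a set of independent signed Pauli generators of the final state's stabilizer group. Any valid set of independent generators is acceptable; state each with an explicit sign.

The final state is stabilized by the group generated by +IIXI, -ZIII, +IZII, +IIIZ; other independent generating sets are equally valid. Key observation: gates 1-6 undo each other exactly, leaving only the rest of the circuit to track.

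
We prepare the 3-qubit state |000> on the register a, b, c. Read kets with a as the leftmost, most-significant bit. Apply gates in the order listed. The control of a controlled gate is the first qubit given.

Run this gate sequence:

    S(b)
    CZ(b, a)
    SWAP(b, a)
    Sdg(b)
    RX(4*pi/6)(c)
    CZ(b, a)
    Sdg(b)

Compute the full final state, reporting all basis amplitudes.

After the circuit, the state carries amplitude 1/2 on |000>, -sqrt(3)*I/2 on |001>, and 0 on every other basis state.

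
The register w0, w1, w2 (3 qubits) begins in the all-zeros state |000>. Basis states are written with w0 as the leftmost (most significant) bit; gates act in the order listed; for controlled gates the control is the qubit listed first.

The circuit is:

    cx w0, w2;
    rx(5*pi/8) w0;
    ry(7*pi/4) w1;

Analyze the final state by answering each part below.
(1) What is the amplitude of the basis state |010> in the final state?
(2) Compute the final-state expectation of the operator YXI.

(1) The amplitude on |010> is sqrt(2 - sqrt(2))*cos(5*pi/16)/2.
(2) The observable YXI averages to 4*sqrt(1/2 - sqrt(2)/4)*sqrt(sqrt(2)/4 + 1/2)*sin(5*pi/16)*cos(5*pi/16).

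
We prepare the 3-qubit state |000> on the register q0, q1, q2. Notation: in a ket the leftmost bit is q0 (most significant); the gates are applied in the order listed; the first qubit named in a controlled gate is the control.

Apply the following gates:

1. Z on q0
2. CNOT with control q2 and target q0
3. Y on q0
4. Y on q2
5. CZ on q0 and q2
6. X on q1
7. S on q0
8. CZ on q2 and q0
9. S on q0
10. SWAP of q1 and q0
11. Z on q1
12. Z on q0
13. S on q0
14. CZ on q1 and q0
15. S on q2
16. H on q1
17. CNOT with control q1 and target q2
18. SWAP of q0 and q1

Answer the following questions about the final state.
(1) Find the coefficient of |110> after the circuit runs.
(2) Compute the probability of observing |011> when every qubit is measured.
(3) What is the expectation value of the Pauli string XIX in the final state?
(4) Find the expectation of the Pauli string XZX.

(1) |110> carries amplitude -sqrt(2)/2 in the final state.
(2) The probability of measuring |011> is 1/2.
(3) The expectation value of XIX is -1.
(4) The observable XZX averages to 1.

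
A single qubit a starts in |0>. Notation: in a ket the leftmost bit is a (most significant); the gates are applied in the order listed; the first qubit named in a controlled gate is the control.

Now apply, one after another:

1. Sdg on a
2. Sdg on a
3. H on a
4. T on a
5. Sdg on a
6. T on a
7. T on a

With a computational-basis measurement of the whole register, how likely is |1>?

The probability of measuring |1> is 1/2.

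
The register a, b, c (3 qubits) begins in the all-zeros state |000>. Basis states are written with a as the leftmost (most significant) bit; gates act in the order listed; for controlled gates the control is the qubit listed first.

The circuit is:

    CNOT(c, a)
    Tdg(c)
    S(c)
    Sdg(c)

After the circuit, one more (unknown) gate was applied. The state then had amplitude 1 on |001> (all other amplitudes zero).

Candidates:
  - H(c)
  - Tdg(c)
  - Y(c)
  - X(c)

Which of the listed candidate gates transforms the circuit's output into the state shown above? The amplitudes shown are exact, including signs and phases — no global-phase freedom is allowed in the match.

The applied gate was X(c). Key observation: steps 3-4 multiply out to the identity, so the circuit reduces to the remaining gates.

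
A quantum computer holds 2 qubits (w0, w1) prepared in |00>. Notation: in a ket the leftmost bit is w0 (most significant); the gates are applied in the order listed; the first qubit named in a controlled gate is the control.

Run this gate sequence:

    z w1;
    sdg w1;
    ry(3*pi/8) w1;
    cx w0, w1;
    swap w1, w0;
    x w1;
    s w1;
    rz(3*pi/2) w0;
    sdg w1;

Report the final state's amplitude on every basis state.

The resulting statevector has amplitude 0 on |00>, -exp(I*pi/4)*cos(3*pi/16) on |01>, 0 on |10>, exp(3*I*pi/4)*sin(3*pi/16) on |11>.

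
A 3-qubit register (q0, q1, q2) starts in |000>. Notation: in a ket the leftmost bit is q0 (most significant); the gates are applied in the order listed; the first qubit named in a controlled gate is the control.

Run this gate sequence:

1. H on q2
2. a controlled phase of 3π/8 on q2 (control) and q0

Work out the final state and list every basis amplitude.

The final amplitudes are sqrt(2)/2 on |000>, sqrt(2)/2 on |001>, and 0 on every other basis state.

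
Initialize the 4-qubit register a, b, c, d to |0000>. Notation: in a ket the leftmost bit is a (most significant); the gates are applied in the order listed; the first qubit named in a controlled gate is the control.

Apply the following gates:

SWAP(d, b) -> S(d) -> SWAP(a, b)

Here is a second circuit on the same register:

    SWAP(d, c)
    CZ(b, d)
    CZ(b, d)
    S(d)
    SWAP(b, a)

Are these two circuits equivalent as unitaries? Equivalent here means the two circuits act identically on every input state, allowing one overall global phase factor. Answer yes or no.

No: there is an input state on which the two circuits produce genuinely different outputs (not merely differing by a phase).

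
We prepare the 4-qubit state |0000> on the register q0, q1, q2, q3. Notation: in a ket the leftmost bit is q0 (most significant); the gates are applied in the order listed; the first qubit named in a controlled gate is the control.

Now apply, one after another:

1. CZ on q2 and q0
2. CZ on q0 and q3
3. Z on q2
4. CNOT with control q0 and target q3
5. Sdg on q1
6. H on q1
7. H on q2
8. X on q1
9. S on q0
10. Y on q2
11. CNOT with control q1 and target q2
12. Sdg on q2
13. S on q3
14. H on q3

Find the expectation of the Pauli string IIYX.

In the final state, IIYX has expectation 1.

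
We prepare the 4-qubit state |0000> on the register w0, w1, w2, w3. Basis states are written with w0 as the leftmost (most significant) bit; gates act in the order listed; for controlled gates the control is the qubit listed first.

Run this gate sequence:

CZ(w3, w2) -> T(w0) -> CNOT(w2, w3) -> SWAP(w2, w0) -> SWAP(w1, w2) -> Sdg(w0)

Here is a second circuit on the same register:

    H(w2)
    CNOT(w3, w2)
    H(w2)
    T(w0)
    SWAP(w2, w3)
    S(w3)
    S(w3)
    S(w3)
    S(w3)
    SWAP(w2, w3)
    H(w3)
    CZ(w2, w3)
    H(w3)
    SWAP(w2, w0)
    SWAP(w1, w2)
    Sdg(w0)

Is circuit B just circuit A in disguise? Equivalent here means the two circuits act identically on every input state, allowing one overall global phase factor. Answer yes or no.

Yes — the two circuits implement the same unitary up to a global phase.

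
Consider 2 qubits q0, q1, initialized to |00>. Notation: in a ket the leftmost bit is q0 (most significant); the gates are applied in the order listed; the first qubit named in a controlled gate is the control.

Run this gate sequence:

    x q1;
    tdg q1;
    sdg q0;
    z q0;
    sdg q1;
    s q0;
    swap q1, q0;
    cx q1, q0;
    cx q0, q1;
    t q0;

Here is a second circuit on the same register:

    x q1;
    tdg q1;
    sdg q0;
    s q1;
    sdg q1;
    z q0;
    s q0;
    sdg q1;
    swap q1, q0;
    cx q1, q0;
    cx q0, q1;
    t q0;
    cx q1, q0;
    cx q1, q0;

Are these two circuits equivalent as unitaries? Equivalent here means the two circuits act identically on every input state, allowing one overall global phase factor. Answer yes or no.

Yes, they are equivalent — the unitaries differ by at most a global phase.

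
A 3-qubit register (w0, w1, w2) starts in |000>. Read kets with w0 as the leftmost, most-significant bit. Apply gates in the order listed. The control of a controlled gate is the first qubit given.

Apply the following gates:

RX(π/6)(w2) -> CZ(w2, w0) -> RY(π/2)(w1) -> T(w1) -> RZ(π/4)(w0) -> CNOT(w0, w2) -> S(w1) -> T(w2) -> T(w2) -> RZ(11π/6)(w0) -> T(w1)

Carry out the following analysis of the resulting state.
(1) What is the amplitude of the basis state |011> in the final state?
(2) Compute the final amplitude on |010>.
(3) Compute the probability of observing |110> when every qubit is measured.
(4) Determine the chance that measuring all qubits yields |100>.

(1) |011> carries amplitude (1 - sqrt(3))*exp(23*I*pi/24)/4 in the final state.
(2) |010> carries amplitude (-sqrt(3) - 1)*exp(23*I*pi/24)/4 in the final state.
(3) Outcome |110> occurs with probability 0.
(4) A full measurement returns |100> with probability 0.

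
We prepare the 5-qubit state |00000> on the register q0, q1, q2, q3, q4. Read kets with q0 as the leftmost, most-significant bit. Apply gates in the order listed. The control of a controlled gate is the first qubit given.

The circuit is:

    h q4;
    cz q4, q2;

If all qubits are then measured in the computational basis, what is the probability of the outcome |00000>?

Outcome |00000> occurs with probability 1/2.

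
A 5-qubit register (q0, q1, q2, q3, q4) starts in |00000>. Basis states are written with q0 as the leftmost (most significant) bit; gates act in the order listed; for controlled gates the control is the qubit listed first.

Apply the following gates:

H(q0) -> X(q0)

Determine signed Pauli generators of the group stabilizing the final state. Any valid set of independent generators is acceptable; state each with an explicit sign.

One valid set of independent stabilizer generators is +XIIII, +IZIII, +IIZII, +IIIZI, +IIIIZ (any independent generating set of the same group is equally correct).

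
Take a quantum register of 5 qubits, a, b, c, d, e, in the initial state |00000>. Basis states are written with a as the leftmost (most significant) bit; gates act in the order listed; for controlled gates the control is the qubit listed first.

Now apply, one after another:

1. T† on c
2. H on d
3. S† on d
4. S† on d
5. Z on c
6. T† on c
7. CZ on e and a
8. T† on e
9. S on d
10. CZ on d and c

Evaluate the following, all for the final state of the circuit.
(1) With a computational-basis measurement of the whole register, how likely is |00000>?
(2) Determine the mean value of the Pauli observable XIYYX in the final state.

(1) The probability of measuring |00000> is 1/2.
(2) In the final state, XIYYX has expectation 0.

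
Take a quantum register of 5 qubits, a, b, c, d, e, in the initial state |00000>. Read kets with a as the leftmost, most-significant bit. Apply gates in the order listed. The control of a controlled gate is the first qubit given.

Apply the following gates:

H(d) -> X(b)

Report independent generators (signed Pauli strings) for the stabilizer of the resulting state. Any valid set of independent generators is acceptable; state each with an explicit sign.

One valid set of independent stabilizer generators is +IIIXI, +ZIIII, -IZIII, +IIZII, +IIIIZ (any independent generating set of the same group is equally correct).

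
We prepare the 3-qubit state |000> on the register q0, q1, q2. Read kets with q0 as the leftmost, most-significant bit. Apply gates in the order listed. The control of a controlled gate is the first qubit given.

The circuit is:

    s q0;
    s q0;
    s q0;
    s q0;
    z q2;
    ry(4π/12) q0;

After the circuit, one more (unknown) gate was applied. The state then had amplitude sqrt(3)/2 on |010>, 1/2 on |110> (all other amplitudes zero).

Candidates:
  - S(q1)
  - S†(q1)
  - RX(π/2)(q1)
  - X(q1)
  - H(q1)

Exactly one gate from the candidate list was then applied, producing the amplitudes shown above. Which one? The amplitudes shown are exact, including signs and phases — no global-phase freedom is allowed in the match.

The unique candidate consistent with the amplitudes is X(q1). Key observation: steps 1-4 multiply out to the identity, so the circuit reduces to the remaining gates.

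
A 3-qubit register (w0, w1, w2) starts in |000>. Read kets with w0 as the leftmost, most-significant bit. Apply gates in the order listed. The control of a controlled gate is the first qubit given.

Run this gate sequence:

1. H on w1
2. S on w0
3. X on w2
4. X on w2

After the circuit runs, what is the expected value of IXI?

In the final state, IXI has expectation 1.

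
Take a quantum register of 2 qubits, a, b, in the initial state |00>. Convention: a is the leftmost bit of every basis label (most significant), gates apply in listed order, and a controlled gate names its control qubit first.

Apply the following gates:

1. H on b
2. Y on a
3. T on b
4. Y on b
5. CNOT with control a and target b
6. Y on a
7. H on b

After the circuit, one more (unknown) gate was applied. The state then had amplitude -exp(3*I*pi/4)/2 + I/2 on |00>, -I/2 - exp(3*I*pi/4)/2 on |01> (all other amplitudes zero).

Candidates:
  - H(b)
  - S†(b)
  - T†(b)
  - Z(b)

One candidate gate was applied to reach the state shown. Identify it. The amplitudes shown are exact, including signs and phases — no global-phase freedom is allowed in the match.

The applied gate was Z(b).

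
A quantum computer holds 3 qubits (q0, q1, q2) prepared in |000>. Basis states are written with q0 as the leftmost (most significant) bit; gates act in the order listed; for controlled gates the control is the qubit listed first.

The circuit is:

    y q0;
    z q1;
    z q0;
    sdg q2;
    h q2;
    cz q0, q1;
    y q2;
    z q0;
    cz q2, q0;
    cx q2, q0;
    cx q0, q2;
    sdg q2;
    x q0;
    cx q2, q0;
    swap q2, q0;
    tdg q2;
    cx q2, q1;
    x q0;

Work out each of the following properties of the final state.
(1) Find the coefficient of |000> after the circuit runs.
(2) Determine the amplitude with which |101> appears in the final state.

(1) |000> carries amplitude -sqrt(2)*I/2 in the final state.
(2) The final state's coefficient on |101> equals 0.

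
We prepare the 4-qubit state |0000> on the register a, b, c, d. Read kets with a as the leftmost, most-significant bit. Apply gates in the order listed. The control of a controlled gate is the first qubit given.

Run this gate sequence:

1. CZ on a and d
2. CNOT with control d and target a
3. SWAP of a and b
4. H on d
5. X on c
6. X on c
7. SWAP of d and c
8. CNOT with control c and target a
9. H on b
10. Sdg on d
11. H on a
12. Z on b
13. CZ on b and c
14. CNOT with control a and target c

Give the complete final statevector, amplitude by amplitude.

The resulting statevector has amplitude sqrt(2)/4 on |0000>, 0 on |0001>, sqrt(2)/4 on |0010>, 0 on |0011>, -sqrt(2)/4 on |0100>, 0 on |0101>, sqrt(2)/4 on |0110>, 0 on |0111>, -sqrt(2)/4 on |1000>, 0 on |1001>, sqrt(2)/4 on |1010>, 0 on |1011>, -sqrt(2)/4 on |1100>, 0 on |1101>, -sqrt(2)/4 on |1110>, 0 on |1111>. Key observation: the block from step 5 through step 6 cancels to the identity and can be dropped.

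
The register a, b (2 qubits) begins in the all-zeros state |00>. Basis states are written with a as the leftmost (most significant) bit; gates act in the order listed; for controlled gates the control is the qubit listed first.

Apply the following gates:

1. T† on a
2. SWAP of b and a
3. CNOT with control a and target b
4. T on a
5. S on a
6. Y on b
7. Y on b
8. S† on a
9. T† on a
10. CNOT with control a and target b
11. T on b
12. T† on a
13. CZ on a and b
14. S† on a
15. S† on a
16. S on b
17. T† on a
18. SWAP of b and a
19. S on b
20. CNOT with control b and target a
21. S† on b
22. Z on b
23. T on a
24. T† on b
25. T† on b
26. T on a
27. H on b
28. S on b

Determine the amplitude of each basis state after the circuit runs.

The resulting statevector has amplitude sqrt(2)/2 on |00>, sqrt(2)*I/2 on |01>, 0 on |10>, 0 on |11>. Key observation: the block from step 3 through step 10 cancels to the identity and can be dropped.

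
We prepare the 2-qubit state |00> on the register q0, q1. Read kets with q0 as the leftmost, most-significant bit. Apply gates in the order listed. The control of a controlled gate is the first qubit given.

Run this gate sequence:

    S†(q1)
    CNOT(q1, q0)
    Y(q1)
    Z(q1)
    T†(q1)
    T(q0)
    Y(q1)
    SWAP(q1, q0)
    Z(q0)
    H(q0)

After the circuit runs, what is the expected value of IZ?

The observable IZ averages to 1.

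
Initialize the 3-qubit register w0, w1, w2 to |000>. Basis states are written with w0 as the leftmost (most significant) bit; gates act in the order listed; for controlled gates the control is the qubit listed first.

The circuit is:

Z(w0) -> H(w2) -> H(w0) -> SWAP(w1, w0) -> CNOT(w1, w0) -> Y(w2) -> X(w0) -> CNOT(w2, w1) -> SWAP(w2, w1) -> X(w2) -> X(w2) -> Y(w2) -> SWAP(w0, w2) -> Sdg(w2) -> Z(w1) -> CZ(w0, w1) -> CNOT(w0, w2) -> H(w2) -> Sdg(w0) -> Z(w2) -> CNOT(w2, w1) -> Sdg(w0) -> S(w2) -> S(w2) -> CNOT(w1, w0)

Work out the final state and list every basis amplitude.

After the circuit, the state carries amplitude -sqrt(2)/4 on |000>, -sqrt(2)*I/4 on |001>, sqrt(2)/4 on |010>, sqrt(2)*I/4 on |011>, sqrt(2)*I/4 on |100>, -sqrt(2)/4 on |101>, sqrt(2)*I/4 on |110>, -sqrt(2)/4 on |111>.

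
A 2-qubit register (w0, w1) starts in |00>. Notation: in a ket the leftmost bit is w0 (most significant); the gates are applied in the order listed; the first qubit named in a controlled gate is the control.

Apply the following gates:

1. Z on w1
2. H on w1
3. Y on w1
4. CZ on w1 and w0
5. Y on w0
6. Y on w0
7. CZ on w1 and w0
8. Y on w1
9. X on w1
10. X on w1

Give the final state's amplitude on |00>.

|00> carries amplitude sqrt(2)/2 in the final state. Key observation: gates 3-8 undo each other exactly, leaving only the rest of the circuit to track.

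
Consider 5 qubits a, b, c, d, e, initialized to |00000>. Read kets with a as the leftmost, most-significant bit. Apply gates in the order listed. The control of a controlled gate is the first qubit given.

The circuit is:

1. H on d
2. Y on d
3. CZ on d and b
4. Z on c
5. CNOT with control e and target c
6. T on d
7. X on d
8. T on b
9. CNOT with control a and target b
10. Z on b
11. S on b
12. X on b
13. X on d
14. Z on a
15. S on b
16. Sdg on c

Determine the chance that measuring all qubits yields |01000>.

Outcome |01000> occurs with probability 1/2.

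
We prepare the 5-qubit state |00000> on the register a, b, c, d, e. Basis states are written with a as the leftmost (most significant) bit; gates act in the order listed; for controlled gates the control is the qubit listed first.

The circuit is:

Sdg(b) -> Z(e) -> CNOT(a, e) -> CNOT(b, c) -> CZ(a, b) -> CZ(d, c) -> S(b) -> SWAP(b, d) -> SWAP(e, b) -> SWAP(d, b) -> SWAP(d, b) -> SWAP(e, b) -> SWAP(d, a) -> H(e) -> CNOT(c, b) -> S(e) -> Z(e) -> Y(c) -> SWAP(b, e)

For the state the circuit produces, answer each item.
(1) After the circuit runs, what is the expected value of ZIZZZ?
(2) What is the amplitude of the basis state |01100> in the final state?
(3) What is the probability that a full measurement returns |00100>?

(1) The expectation value of ZIZZZ is -1.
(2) The final state's coefficient on |01100> equals sqrt(2)/2.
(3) A full measurement returns |00100> with probability 1/2.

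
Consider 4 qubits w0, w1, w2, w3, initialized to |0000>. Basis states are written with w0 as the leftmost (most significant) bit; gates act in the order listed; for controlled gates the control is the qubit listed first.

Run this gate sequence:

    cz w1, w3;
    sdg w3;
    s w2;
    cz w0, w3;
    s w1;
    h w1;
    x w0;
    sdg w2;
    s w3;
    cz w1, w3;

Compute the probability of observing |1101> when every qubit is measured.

A full measurement returns |1101> with probability 0.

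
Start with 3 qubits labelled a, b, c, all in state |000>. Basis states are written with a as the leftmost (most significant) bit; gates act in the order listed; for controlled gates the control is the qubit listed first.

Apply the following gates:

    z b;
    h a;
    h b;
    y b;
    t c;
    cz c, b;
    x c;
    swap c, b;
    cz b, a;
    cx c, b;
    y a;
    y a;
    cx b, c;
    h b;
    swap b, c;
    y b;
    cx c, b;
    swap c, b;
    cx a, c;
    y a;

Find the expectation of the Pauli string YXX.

The expectation value of YXX is 0.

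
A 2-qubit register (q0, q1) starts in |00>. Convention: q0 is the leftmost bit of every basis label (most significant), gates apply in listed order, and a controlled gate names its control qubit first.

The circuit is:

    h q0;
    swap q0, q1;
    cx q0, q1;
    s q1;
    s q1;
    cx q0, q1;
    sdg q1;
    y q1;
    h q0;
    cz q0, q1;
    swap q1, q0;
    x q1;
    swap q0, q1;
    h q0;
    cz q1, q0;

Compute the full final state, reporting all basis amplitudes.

The resulting statevector has amplitude sqrt(2)/2 on |00>, 0 on |01>, 0 on |10>, sqrt(2)*I/2 on |11>.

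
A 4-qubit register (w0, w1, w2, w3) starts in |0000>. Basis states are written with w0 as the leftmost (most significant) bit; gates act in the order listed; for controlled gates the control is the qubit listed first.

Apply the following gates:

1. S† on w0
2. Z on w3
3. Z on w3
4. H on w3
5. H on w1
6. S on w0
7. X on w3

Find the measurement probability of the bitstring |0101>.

Outcome |0101> occurs with probability 1/4.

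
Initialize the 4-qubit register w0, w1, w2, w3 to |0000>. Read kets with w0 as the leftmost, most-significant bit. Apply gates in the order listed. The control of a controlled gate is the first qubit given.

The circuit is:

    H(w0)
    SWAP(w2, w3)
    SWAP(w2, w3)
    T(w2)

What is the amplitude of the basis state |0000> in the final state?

The final state's coefficient on |0000> equals sqrt(2)/2. Key observation: steps 2-3 multiply out to the identity, so the circuit reduces to the remaining gates.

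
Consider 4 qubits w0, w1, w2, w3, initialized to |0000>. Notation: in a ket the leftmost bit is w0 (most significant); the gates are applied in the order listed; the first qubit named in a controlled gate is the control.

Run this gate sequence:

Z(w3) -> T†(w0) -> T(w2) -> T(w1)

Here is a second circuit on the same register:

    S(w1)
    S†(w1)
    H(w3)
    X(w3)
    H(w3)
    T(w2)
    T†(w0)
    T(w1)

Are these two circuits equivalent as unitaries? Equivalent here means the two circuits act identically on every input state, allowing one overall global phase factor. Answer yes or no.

Yes — the two circuits implement the same unitary up to a global phase.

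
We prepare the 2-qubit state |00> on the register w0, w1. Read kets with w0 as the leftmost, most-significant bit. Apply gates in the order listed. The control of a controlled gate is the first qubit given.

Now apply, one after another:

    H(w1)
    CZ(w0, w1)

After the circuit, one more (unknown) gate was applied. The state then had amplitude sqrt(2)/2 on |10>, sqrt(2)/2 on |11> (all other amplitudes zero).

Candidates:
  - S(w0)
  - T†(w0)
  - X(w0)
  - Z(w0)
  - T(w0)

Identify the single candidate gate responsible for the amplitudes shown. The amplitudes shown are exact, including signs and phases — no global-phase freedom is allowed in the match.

The unique candidate consistent with the amplitudes is X(w0).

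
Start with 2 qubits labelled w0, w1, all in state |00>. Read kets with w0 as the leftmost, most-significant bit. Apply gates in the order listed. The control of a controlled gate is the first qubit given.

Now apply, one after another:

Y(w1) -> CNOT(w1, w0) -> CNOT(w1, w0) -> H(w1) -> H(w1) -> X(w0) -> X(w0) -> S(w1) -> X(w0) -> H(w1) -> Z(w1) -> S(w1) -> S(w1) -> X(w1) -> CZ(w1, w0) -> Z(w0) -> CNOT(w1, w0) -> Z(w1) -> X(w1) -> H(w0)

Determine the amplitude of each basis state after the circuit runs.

The final amplitudes are 1/2 on |00>, -1/2 on |01>, 1/2 on |10>, 1/2 on |11>.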